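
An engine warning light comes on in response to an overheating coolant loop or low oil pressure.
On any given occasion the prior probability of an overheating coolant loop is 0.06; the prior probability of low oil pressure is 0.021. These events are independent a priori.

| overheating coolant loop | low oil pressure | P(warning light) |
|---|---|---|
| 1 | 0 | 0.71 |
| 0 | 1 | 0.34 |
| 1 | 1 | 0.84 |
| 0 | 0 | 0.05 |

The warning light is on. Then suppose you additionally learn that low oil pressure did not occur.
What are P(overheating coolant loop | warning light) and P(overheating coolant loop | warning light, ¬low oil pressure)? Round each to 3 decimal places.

Sum P(warning light|·) weighted by the priors over the 4 (overheating coolant loop, low oil pressure) configurations:
  P(warning light) = 0.05×0.94×0.979 + 0.34×0.94×0.021 + 0.71×0.06×0.979 + 0.84×0.06×0.021
        = 0.046013 + 0.006712 + 0.041705 + 0.001058 = 0.095488
Configurations with overheating coolant loop contribute 0.042763, so
  P(overheating coolant loop | warning light) = 0.042763 / 0.095488 ≈ 0.448

With the extra evidence:
By total probability over both values of overheating coolant loop:
  P(warning light | ¬low oil pressure) = 0.05·0.94 + 0.71·0.06
        = 0.047000 + 0.042600 = 0.089600
Keeping only the overheating coolant loop-present terms gives 0.042600, so
  P(overheating coolant loop | warning light, ¬low oil pressure) = 0.042600 / 0.089600 ≈ 0.475

P(overheating coolant loop | warning light) ≈ 0.448; P(overheating coolant loop | warning light, ¬low oil pressure) ≈ 0.475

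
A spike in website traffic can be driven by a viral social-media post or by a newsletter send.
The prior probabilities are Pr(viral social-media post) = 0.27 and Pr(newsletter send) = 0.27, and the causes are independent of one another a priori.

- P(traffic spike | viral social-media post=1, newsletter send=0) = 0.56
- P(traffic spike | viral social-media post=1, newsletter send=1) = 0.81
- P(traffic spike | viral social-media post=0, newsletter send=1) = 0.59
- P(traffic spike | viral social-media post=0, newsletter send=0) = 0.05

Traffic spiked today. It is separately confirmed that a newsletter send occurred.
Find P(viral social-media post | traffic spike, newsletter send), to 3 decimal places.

P(viral social-media post | traffic spike, newsletter send) ≈ 0.337

Numerator (weight on configurations with viral social-media post): 0.81*0.27 = 0.218700
The normalizing constant is 0.59*0.73 + 0.81*0.27 = 0.649400
P(viral social-media post | traffic spike, newsletter send) = 0.218700/0.649400 ≈ 0.337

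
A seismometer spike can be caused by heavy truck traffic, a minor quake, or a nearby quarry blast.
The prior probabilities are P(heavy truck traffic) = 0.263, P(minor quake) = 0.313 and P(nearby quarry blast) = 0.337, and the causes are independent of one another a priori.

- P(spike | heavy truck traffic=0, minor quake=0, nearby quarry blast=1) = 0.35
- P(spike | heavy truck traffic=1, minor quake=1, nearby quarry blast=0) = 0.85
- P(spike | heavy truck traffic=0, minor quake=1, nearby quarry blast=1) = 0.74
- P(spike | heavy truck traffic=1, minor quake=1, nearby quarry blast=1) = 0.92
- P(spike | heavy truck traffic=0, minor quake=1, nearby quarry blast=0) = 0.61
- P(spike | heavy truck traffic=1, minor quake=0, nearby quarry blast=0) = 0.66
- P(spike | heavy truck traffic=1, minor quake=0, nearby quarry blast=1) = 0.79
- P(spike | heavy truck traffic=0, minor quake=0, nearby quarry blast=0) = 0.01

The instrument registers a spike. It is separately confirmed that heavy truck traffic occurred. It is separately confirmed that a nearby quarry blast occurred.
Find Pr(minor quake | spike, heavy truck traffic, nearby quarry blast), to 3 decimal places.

Pr(minor quake | spike, heavy truck traffic, nearby quarry blast) ≈ 0.347

Enumerate both values of minor quake and weight by the priors:
  P(spike | heavy truck traffic, nearby quarry blast) = 0.79·0.687 + 0.92·0.313
        = 0.542730 + 0.287960 = 0.830690
Configurations with minor quake contribute 0.287960, so
  P(minor quake | spike, heavy truck traffic, nearby quarry blast) = 0.287960 / 0.830690 ≈ 0.347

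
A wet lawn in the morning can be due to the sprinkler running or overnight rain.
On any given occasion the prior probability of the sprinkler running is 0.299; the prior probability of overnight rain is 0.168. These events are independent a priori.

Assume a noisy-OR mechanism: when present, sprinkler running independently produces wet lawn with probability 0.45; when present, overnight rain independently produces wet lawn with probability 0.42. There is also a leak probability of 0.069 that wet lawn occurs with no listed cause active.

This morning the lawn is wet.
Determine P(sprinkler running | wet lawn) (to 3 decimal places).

Under noisy-OR, P(wet lawn | causes) = 1 − (1−0.069)·∏(1−qᵢ) over the active causes.
P(wet lawn) = 0.069·0.701·0.832 + 0.46002·0.701·0.168 + 0.48795·0.299·0.832 + 0.703011·0.299·0.168 = 0.040243 + 0.054176 + 0.121386 + 0.035314 = 0.251119
Restricting to configurations with sprinkler running present: 0.121386 + 0.035314 = 0.156700.
P(sprinkler running | wet lawn) = 0.156700 / 0.251119 ≈ 0.624

P(sprinkler running | wet lawn) ≈ 0.624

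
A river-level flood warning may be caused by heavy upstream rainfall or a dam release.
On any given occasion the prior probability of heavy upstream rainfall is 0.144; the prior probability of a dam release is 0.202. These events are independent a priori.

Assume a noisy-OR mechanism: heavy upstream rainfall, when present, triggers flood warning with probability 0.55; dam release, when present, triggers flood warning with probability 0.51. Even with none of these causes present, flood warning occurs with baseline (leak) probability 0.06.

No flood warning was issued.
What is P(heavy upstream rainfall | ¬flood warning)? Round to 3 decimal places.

P(heavy upstream rainfall | ¬flood warning) ≈ 0.070

Under noisy-OR, P(flood warning | causes) = 1 − (1−0.06)·∏(1−qᵢ) over the active causes.
For the numerator, keep only heavy upstream rainfall=true terms: 0.048608 + 0.006029 = 0.054637
Normalizer over all consistent configurations: 0.94*0.856*0.798 + 0.4606*0.856*0.202 + 0.423*0.144*0.798 + 0.20727*0.144*0.202 = 0.776383
Posterior = 0.054637 / 0.776383 ≈ 0.070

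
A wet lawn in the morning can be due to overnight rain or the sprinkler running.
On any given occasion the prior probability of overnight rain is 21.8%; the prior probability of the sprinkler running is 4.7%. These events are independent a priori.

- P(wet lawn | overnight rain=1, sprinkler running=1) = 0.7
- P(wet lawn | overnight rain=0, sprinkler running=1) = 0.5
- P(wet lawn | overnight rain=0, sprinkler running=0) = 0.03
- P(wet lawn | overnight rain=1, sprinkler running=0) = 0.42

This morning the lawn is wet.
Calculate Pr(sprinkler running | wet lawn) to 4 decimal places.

Pr(sprinkler running | wet lawn) ≈ 0.1890

P(wet lawn) = 0.03*0.782*0.953 + 0.5*0.782*0.047 + 0.42*0.218*0.953 + 0.7*0.218*0.047 = 0.022357 + 0.018377 + 0.087257 + 0.007172 = 0.135163
Of this, 0.025549 comes from 0.018377 + 0.007172 (the sprinkler running=true cases).
Hence the posterior is 0.025549/0.135163 ≈ 0.1890.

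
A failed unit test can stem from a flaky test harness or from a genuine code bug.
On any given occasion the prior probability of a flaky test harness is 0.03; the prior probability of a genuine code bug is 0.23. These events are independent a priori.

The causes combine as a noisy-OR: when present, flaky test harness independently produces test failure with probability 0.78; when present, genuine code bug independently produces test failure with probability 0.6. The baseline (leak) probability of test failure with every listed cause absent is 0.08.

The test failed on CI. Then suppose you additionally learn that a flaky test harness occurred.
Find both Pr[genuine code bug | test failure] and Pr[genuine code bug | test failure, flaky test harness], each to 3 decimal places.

Pr[genuine code bug | test failure] ≈ 0.653; Pr[genuine code bug | test failure, flaky test harness] ≈ 0.256

Under noisy-OR, P(test failure | causes) = 1 − (1−0.08)·∏(1−qᵢ) over the active causes.
Numerator (weight on configurations with genuine code bug): 0.140999 + 0.006341 = 0.147340
The normalizing constant is 0.08*0.97*0.77 + 0.632*0.97*0.23 + 0.7976*0.03*0.77 + 0.91904*0.03*0.23 = 0.225517
P(genuine code bug | test failure) = 0.147340/0.225517 ≈ 0.653

Now also conditioning on flaky test harness=true:
By total probability over both values of genuine code bug:
  P(test failure | flaky test harness) = 0.7976·0.77 + 0.91904·0.23
        = 0.614152 + 0.211379 = 0.825531
The terms with genuine code bug present sum to 0.211379, so
  P(genuine code bug | test failure, flaky test harness) = 0.211379 / 0.825531 ≈ 0.256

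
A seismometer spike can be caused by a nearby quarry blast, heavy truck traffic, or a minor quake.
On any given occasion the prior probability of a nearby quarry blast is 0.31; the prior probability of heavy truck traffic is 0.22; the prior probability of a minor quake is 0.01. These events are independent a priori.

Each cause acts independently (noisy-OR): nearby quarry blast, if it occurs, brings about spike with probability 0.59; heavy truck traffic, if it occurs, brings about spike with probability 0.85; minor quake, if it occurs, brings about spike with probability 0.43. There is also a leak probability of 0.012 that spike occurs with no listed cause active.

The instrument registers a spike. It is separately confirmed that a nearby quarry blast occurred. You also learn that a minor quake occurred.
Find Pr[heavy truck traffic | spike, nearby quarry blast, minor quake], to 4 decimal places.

Pr[heavy truck traffic | spike, nearby quarry blast, minor quake] ≈ 0.2615

Under noisy-OR, P(spike | causes) = 1 − (1−0.012)·∏(1−qᵢ) over the active causes.
Weight on heavy truck traffic=true, given the evidence: 0.965366·0.22 = 0.212381
The normalizing constant is 0.769104·0.78 + 0.965366·0.22 = 0.812282
Posterior = 0.212381 / 0.812282 ≈ 0.2615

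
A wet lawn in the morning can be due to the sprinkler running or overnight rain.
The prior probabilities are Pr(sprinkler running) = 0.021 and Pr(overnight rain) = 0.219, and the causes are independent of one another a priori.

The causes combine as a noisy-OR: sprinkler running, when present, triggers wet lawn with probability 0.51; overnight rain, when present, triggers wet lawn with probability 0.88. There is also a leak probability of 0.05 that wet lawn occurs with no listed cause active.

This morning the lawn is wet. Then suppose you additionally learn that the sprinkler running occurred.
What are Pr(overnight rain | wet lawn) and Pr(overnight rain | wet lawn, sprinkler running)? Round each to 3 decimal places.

Under noisy-OR, P(wet lawn | causes) = 1 − (1−0.05)·∏(1−qᵢ) over the active causes.
P(wet lawn) = 0.05×0.979×0.781 + 0.886×0.979×0.219 + 0.5345×0.021×0.781 + 0.94414×0.021×0.219 = 0.038230 + 0.189959 + 0.008766 + 0.004342 = 0.241297
Of this, 0.194301 comes from 0.189959 + 0.004342 (the overnight rain=true cases).
Hence the posterior is 0.194301/0.241297 ≈ 0.805.

Now also conditioning on sprinkler running=true:
By total probability over both values of overnight rain:
  P(wet lawn | sprinkler running) = 0.5345*0.781 + 0.94414*0.219
        = 0.417444 + 0.206767 = 0.624211
The terms with overnight rain present sum to 0.206767, so
  P(overnight rain | wet lawn, sprinkler running) = 0.206767 / 0.624211 ≈ 0.331

Pr(overnight rain | wet lawn) ≈ 0.805; Pr(overnight rain | wet lawn, sprinkler running) ≈ 0.331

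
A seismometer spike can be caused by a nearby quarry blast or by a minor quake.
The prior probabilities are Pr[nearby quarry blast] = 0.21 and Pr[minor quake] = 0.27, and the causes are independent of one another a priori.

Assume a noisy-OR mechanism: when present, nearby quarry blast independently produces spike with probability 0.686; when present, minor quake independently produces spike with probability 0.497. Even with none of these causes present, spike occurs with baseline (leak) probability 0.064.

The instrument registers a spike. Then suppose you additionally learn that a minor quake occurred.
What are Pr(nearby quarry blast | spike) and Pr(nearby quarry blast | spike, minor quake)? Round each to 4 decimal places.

Under noisy-OR, P(spike | causes) = 1 − (1−0.064)·∏(1−qᵢ) over the active causes.
By total probability over the 4 (nearby quarry blast, minor quake) configurations:
  P(spike) = 0.064*0.79*0.73 + 0.529192*0.79*0.27 + 0.706096*0.21*0.73 + 0.852166*0.21*0.27
        = 0.036909 + 0.112877 + 0.108245 + 0.048318 = 0.306349
The terms with nearby quarry blast present sum to 0.156563, so
  P(nearby quarry blast | spike) = 0.156563 / 0.306349 ≈ 0.5111

Now also conditioning on minor quake=true:
Sum P(spike|·) weighted by the priors over both values of nearby quarry blast:
  P(spike | minor quake) = 0.529192×0.79 + 0.852166×0.21
        = 0.418062 + 0.178955 = 0.597017
The terms with nearby quarry blast present sum to 0.178955, so
  P(nearby quarry blast | spike, minor quake) = 0.178955 / 0.597017 ≈ 0.2997

Pr(nearby quarry blast | spike) ≈ 0.5111; Pr(nearby quarry blast | spike, minor quake) ≈ 0.2997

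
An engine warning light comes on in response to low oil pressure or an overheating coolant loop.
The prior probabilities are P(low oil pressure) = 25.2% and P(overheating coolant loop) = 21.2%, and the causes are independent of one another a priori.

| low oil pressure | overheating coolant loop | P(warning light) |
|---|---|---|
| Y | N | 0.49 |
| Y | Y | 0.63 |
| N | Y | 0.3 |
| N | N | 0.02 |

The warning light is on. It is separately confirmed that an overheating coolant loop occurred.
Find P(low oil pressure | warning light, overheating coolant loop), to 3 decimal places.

For the numerator, keep only low oil pressure=true terms: 0.63·0.252 = 0.158760
Denominator P(warning light | overheating coolant loop): 0.3·0.748 + 0.63·0.252 = 0.383160
Posterior = 0.158760 / 0.383160 ≈ 0.414

P(low oil pressure | warning light, overheating coolant loop) ≈ 0.414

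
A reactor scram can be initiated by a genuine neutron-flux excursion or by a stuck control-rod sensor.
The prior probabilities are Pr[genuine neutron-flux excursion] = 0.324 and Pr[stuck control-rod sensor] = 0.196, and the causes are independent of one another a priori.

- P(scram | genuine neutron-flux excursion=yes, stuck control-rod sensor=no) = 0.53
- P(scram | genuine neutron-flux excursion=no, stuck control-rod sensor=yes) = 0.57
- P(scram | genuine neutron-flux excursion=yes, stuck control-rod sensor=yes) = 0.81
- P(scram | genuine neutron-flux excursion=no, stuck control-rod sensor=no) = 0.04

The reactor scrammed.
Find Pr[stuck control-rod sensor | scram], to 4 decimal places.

P(scram) = 0.04×0.676×0.804 + 0.57×0.676×0.196 + 0.53×0.324×0.804 + 0.81×0.324×0.196 = 0.021740 + 0.075523 + 0.138063 + 0.051438 = 0.286764
Restricting to configurations with stuck control-rod sensor present: 0.075523 + 0.051438 = 0.126961.
P(stuck control-rod sensor | scram) = 0.126961 / 0.286764 ≈ 0.4427

Pr[stuck control-rod sensor | scram] ≈ 0.4427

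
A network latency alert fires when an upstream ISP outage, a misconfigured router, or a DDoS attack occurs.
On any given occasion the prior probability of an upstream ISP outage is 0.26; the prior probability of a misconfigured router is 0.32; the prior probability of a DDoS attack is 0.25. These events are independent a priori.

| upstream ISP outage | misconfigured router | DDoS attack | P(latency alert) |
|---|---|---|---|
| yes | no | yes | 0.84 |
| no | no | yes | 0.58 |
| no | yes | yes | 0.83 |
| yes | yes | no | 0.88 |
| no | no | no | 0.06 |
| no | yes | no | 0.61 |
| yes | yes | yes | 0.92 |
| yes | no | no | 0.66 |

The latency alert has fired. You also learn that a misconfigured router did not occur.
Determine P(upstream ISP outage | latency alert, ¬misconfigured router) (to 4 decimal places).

Enumerate the 4 (upstream ISP outage, DDoS attack) configurations and weight by the priors:
  P(latency alert | ¬misconfigured router) = 0.06*0.74*0.75 + 0.58*0.74*0.25 + 0.66*0.26*0.75 + 0.84*0.26*0.25
        = 0.033300 + 0.107300 + 0.128700 + 0.054600 = 0.323900
Keeping only the upstream ISP outage-present terms gives 0.183300, so
  P(upstream ISP outage | latency alert, ¬misconfigured router) = 0.183300 / 0.323900 ≈ 0.5659

P(upstream ISP outage | latency alert, ¬misconfigured router) ≈ 0.5659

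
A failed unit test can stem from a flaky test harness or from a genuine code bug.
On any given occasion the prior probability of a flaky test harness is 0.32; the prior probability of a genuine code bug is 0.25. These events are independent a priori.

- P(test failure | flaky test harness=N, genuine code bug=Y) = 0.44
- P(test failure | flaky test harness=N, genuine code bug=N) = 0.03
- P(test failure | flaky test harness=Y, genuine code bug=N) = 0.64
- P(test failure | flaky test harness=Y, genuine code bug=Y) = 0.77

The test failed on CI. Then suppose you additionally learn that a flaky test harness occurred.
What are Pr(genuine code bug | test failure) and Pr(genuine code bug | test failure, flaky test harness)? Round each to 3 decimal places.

P(test failure) = 0.03*0.68*0.75 + 0.44*0.68*0.25 + 0.64*0.32*0.75 + 0.77*0.32*0.25 = 0.015300 + 0.074800 + 0.153600 + 0.061600 = 0.305300
Restricting to configurations with genuine code bug present: 0.074800 + 0.061600 = 0.136400.
So P(genuine code bug | test failure) = 0.136400/0.305300 ≈ 0.447.

Now condition on the additional information:
P(test failure | flaky test harness) = 0.64·0.75 + 0.77·0.25 = 0.480000 + 0.192500 = 0.672500
Of this, 0.192500 comes from 0.77·0.25 (the genuine code bug=true cases).
So P(genuine code bug | test failure, flaky test harness) = 0.192500/0.672500 ≈ 0.286.

Pr(genuine code bug | test failure) ≈ 0.447; Pr(genuine code bug | test failure, flaky test harness) ≈ 0.286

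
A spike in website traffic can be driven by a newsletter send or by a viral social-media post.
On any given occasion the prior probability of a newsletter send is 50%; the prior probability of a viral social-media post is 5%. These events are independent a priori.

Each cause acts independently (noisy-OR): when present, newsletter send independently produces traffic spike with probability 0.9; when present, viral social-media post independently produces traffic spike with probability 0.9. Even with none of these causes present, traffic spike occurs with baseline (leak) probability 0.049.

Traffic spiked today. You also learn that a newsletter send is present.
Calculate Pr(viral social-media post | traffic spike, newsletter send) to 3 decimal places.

Pr(viral social-media post | traffic spike, newsletter send) ≈ 0.054

Under noisy-OR, P(traffic spike | causes) = 1 − (1−0.049)·∏(1−qᵢ) over the active causes.
Sum P(traffic spike|·) weighted by the priors over both values of viral social-media post:
  P(traffic spike | newsletter send) = 0.9049*0.95 + 0.99049*0.05
        = 0.859655 + 0.049524 = 0.909179
The terms with viral social-media post present sum to 0.049524, so
  P(viral social-media post | traffic spike, newsletter send) = 0.049524 / 0.909179 ≈ 0.054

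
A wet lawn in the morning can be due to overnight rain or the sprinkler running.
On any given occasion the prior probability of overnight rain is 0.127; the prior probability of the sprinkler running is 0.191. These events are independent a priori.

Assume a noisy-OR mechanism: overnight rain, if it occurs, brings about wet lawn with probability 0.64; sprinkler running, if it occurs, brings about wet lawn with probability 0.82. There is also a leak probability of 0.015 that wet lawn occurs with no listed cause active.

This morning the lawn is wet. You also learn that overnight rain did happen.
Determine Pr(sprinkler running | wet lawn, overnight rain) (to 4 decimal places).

Pr(sprinkler running | wet lawn, overnight rain) ≈ 0.2551

Under noisy-OR, P(wet lawn | causes) = 1 − (1−0.015)·∏(1−qᵢ) over the active causes.
For the numerator, keep only sprinkler running=true terms: 0.936172*0.191 = 0.178809
Denominator P(wet lawn | overnight rain): 0.6454*0.809 + 0.936172*0.191 = 0.700938
P(sprinkler running | wet lawn, overnight rain) = 0.178809/0.700938 ≈ 0.2551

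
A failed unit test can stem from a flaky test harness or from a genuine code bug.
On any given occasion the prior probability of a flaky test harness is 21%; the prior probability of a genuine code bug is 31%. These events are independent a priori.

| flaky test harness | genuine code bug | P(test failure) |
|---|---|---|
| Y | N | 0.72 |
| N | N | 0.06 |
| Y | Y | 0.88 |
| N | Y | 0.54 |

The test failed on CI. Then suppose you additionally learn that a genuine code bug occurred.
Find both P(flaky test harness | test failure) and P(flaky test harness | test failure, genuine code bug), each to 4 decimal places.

P(test failure) = 0.06×0.79×0.69 + 0.54×0.79×0.31 + 0.72×0.21×0.69 + 0.88×0.21×0.31 = 0.032706 + 0.132246 + 0.104328 + 0.057288 = 0.326568
The flaky test harness-present share is 0.104328 + 0.057288 = 0.161616.
So P(flaky test harness | test failure) = 0.161616/0.326568 ≈ 0.4949.

Now also conditioning on genuine code bug=true:
P(test failure | genuine code bug) = 0.54*0.79 + 0.88*0.21 = 0.426600 + 0.184800 = 0.611400
The flaky test harness-present share is 0.88*0.21 = 0.184800.
P(flaky test harness | test failure, genuine code bug) = 0.184800 / 0.611400 ≈ 0.3023

P(flaky test harness | test failure) ≈ 0.4949; P(flaky test harness | test failure, genuine code bug) ≈ 0.3023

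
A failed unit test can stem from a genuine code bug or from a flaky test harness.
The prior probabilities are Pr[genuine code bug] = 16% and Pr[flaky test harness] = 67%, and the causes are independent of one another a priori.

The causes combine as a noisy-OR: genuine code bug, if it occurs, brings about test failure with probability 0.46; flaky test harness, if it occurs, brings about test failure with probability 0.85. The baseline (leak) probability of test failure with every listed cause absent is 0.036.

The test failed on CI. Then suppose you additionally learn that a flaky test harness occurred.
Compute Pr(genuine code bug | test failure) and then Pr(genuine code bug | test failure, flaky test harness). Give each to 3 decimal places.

Under noisy-OR, P(test failure | causes) = 1 − (1−0.036)·∏(1−qᵢ) over the active causes.
Weight on genuine code bug=true, given the evidence: 0.025314 + 0.098829 = 0.124143
Normalizer over all consistent configurations: 0.036*0.84*0.33 + 0.8554*0.84*0.67 + 0.47944*0.16*0.33 + 0.921916*0.16*0.67 = 0.615541
P(genuine code bug | test failure) = 0.124143/0.615541 ≈ 0.202

With the extra evidence:
For the numerator, keep only genuine code bug=true terms: 0.921916·0.16 = 0.147507
The normalizing constant is 0.8554·0.84 + 0.921916·0.16 = 0.866043
P(genuine code bug | test failure, flaky test harness) = 0.147507/0.866043 ≈ 0.170
The drop from 0.202 to 0.170 is the explaining-away (discounting) effect.

Pr(genuine code bug | test failure) ≈ 0.202; Pr(genuine code bug | test failure, flaky test harness) ≈ 0.170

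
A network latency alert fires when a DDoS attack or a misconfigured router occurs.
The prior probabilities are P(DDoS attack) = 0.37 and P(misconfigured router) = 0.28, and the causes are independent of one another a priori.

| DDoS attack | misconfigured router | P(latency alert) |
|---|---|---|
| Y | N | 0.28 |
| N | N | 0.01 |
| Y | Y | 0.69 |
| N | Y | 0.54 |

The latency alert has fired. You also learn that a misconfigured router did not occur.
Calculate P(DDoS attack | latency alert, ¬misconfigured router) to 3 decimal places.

P(DDoS attack | latency alert, ¬misconfigured router) ≈ 0.943

P(latency alert | ¬misconfigured router) = 0.01*0.63 + 0.28*0.37 = 0.006300 + 0.103600 = 0.109900
Restricting to configurations with DDoS attack present: 0.28*0.37 = 0.103600.
So P(DDoS attack | latency alert, ¬misconfigured router) = 0.103600/0.109900 ≈ 0.943.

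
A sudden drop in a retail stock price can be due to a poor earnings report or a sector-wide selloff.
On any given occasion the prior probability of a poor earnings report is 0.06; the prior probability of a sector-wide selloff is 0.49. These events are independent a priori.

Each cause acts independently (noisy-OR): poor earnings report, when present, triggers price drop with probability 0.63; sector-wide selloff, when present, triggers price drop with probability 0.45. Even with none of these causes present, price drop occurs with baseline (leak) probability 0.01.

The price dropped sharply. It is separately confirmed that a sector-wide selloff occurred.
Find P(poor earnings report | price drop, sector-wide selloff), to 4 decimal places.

P(poor earnings report | price drop, sector-wide selloff) ≈ 0.1006

Under noisy-OR, P(price drop | causes) = 1 − (1−0.01)·∏(1−qᵢ) over the active causes.
Enumerate both values of poor earnings report and weight by the priors:
  P(price drop | sector-wide selloff) = 0.4555·0.94 + 0.798535·0.06
        = 0.428170 + 0.047912 = 0.476082
Configurations with poor earnings report contribute 0.047912, so
  P(poor earnings report | price drop, sector-wide selloff) = 0.047912 / 0.476082 ≈ 0.1006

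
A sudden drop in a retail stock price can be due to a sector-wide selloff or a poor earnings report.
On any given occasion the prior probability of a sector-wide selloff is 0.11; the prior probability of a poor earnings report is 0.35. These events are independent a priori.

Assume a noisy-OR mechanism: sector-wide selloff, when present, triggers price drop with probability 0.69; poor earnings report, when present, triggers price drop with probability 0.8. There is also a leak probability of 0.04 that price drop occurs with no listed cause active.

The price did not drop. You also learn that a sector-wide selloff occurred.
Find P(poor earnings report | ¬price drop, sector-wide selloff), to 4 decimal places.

P(poor earnings report | ¬price drop, sector-wide selloff) ≈ 0.0972

Under noisy-OR, P(price drop | causes) = 1 − (1−0.04)·∏(1−qᵢ) over the active causes.
P(¬price drop | sector-wide selloff) = 0.2976*0.65 + 0.05952*0.35 = 0.193440 + 0.020832 = 0.214272
Of this, 0.020832 comes from 0.05952*0.35 (the poor earnings report=true cases).
P(poor earnings report | ¬price drop, sector-wide selloff) = 0.020832 / 0.214272 ≈ 0.0972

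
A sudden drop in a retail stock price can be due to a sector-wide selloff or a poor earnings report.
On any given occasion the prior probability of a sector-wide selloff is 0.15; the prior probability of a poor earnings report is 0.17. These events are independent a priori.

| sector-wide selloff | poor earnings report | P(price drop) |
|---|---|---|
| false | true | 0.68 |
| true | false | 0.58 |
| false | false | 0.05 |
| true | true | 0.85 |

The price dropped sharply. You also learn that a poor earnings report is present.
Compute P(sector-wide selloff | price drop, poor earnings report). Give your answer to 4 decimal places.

P(sector-wide selloff | price drop, poor earnings report) ≈ 0.1807

Weight on sector-wide selloff=true, given the evidence: 0.85·0.15 = 0.127500
Denominator P(price drop | poor earnings report): 0.68·0.85 + 0.85·0.15 = 0.705500
P(sector-wide selloff | price drop, poor earnings report) = 0.127500/0.705500 ≈ 0.1807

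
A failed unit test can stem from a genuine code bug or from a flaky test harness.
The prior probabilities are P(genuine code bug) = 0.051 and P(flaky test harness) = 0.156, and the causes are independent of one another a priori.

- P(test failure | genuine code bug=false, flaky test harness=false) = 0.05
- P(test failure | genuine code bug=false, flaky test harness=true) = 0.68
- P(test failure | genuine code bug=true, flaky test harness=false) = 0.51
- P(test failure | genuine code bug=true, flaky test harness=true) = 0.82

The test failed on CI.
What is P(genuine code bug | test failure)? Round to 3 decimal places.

P(genuine code bug | test failure) ≈ 0.168

For the numerator, keep only genuine code bug=true terms: 0.021952 + 0.006524 = 0.028476
Denominator P(test failure): 0.05*0.949*0.844 + 0.68*0.949*0.156 + 0.51*0.051*0.844 + 0.82*0.051*0.156 = 0.169194
Posterior = 0.028476 / 0.169194 ≈ 0.168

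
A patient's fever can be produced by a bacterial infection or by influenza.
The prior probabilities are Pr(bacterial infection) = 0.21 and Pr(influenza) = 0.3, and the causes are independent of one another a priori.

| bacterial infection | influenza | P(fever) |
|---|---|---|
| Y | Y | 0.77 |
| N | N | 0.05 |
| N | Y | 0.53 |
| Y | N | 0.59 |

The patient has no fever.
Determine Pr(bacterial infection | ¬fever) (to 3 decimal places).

Weight on bacterial infection=true, given the evidence: 0.060270 + 0.014490 = 0.074760
Normalizer over all consistent configurations: 0.95×0.79×0.7 + 0.47×0.79×0.3 + 0.41×0.21×0.7 + 0.23×0.21×0.3 = 0.711500
P(bacterial infection | ¬fever) = 0.074760/0.711500 ≈ 0.105

Pr(bacterial infection | ¬fever) ≈ 0.105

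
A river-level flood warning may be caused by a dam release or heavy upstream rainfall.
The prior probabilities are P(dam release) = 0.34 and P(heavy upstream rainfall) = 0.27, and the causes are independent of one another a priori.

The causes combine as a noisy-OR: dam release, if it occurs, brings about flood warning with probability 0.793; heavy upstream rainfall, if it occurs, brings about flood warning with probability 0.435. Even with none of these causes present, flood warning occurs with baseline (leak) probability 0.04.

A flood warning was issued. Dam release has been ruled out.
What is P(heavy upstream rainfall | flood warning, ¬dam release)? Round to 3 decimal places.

P(heavy upstream rainfall | flood warning, ¬dam release) ≈ 0.809

Under noisy-OR, P(flood warning | causes) = 1 − (1−0.04)·∏(1−qᵢ) over the active causes.
P(flood warning | ¬dam release) = 0.04·0.73 + 0.4576·0.27 = 0.029200 + 0.123552 = 0.152752
Of this, 0.123552 comes from 0.4576·0.27 (the heavy upstream rainfall=true cases).
So P(heavy upstream rainfall | flood warning, ¬dam release) = 0.123552/0.152752 ≈ 0.809.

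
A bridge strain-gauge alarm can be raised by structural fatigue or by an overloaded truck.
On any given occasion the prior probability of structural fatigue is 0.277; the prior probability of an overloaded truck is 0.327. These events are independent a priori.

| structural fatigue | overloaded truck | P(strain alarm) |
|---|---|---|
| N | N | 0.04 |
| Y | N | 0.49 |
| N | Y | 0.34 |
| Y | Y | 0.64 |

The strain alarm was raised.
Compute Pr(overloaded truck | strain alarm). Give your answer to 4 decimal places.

Pr(overloaded truck | strain alarm) ≈ 0.5553

Weight on overloaded truck=true, given the evidence: 0.080383 + 0.057971 = 0.138354
The normalizing constant is 0.04·0.723·0.673 + 0.34·0.723·0.327 + 0.49·0.277·0.673 + 0.64·0.277·0.327 = 0.249163
Posterior = 0.138354 / 0.249163 ≈ 0.5553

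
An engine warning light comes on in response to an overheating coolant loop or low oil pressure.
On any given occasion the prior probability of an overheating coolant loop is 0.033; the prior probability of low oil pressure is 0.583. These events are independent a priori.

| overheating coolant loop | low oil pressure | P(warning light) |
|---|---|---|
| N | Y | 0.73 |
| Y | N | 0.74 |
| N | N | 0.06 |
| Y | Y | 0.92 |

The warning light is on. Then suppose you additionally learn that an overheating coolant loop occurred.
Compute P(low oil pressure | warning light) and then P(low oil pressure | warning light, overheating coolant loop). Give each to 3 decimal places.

P(low oil pressure | warning light) ≈ 0.926; P(low oil pressure | warning light, overheating coolant loop) ≈ 0.635

P(warning light) = 0.06*0.967*0.417 + 0.73*0.967*0.583 + 0.74*0.033*0.417 + 0.92*0.033*0.583 = 0.024194 + 0.411546 + 0.010183 + 0.017700 = 0.463623
Of this, 0.429246 comes from 0.411546 + 0.017700 (the low oil pressure=true cases).
So P(low oil pressure | warning light) = 0.429246/0.463623 ≈ 0.926.

With the extra evidence:
Weight on low oil pressure=true, given the evidence: 0.92×0.583 = 0.536360
Normalizer over all consistent configurations: 0.74×0.417 + 0.92×0.583 = 0.844940
P(low oil pressure | warning light, overheating coolant loop) = 0.536360/0.844940 ≈ 0.635
This is intercausal reasoning (explaining away): once overheating coolant loop accounts for the warning light, low oil pressure becomes less likely.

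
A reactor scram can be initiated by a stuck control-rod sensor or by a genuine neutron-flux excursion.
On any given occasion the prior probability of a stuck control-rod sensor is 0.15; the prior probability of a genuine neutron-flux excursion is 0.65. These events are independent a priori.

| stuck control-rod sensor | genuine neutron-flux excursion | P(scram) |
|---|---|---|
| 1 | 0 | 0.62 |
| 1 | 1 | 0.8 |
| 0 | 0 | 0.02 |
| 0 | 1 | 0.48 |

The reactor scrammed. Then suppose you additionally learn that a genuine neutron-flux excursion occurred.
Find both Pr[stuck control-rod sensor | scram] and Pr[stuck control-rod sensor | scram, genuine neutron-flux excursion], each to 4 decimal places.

P(scram) = 0.02×0.85×0.35 + 0.48×0.85×0.65 + 0.62×0.15×0.35 + 0.8×0.15×0.65 = 0.005950 + 0.265200 + 0.032550 + 0.078000 = 0.381700
Restricting to configurations with stuck control-rod sensor present: 0.032550 + 0.078000 = 0.110550.
P(stuck control-rod sensor | scram) = 0.110550 / 0.381700 ≈ 0.2896

Now also conditioning on genuine neutron-flux excursion=true:
P(scram | genuine neutron-flux excursion) = 0.48*0.85 + 0.8*0.15 = 0.408000 + 0.120000 = 0.528000
Restricting to configurations with stuck control-rod sensor present: 0.8*0.15 = 0.120000.
So P(stuck control-rod sensor | scram, genuine neutron-flux excursion) = 0.120000/0.528000 ≈ 0.2273.
The drop from 0.2896 to 0.2273 is the explaining-away (discounting) effect.

Pr[stuck control-rod sensor | scram] ≈ 0.2896; Pr[stuck control-rod sensor | scram, genuine neutron-flux excursion] ≈ 0.2273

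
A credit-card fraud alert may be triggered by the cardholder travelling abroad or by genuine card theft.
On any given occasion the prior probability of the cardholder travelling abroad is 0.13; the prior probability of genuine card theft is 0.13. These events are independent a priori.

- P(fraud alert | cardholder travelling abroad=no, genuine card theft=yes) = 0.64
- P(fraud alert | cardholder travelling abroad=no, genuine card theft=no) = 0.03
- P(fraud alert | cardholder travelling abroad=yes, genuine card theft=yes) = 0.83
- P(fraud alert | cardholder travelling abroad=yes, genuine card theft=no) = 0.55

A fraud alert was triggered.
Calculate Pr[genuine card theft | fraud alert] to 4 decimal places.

Numerator (weight on configurations with genuine card theft): 0.072384 + 0.014027 = 0.086411
Normalizer over all consistent configurations: 0.03*0.87*0.87 + 0.64*0.87*0.13 + 0.55*0.13*0.87 + 0.83*0.13*0.13 = 0.171323
P(genuine card theft | fraud alert) = 0.086411/0.171323 ≈ 0.5044

Pr[genuine card theft | fraud alert] ≈ 0.5044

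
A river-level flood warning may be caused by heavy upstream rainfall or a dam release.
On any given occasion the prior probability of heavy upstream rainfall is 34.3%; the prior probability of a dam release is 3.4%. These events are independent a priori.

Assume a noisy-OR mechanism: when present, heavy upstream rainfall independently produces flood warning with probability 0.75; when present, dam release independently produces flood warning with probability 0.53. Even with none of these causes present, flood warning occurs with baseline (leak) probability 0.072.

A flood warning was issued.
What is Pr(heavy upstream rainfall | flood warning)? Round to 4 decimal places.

Pr(heavy upstream rainfall | flood warning) ≈ 0.8196

Under noisy-OR, P(flood warning | causes) = 1 − (1−0.072)·∏(1−qᵢ) over the active causes.
Enumerate the 4 (heavy upstream rainfall, dam release) configurations and weight by the priors:
  P(flood warning) = 0.072·0.657·0.966 + 0.56384·0.657·0.034 + 0.768·0.343·0.966 + 0.89096·0.343·0.034
        = 0.045696 + 0.012595 + 0.254468 + 0.010390 = 0.323149
Configurations with heavy upstream rainfall contribute 0.264858, so
  P(heavy upstream rainfall | flood warning) = 0.264858 / 0.323149 ≈ 0.8196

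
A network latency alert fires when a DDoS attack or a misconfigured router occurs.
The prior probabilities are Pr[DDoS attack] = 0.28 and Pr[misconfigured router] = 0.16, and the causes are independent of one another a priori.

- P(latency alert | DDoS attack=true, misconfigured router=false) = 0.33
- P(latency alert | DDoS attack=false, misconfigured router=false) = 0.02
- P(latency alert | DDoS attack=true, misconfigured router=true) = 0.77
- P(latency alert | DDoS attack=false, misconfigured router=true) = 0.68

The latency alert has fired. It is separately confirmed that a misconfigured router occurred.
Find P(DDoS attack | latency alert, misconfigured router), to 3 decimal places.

P(DDoS attack | latency alert, misconfigured router) ≈ 0.306

P(latency alert | misconfigured router) = 0.68·0.72 + 0.77·0.28 = 0.489600 + 0.215600 = 0.705200
Of this, 0.215600 comes from 0.77·0.28 (the DDoS attack=true cases).
Hence the posterior is 0.215600/0.705200 ≈ 0.306.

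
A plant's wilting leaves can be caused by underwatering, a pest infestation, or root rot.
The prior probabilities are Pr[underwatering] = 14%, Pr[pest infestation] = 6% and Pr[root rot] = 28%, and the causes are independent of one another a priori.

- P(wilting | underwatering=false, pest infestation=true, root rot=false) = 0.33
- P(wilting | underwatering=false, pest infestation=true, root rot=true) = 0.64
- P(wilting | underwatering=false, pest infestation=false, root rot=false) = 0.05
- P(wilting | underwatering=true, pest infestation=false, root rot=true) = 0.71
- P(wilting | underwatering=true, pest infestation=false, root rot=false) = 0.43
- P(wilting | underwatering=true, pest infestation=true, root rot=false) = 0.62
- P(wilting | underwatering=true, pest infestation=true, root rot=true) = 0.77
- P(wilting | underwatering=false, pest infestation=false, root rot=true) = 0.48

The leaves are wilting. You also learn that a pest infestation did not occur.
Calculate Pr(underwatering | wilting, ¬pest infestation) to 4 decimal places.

Pr(underwatering | wilting, ¬pest infestation) ≈ 0.3269

Weight on underwatering=true, given the evidence: 0.043344 + 0.027832 = 0.071176
The normalizing constant is 0.05×0.86×0.72 + 0.48×0.86×0.28 + 0.43×0.14×0.72 + 0.71×0.14×0.28 = 0.217720
Posterior = 0.071176 / 0.217720 ≈ 0.3269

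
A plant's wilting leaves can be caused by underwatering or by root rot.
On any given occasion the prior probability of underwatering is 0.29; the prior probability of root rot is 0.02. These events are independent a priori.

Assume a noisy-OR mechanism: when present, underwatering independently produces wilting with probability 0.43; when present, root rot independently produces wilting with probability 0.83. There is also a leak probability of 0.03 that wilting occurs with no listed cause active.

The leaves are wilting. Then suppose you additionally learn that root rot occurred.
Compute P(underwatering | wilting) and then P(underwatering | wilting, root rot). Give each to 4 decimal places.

Under noisy-OR, P(wilting | causes) = 1 − (1−0.03)·∏(1−qᵢ) over the active causes.
Weight on underwatering=true, given the evidence: 0.127066 + 0.005255 = 0.132321
Denominator P(wilting): 0.03·0.71·0.98 + 0.8351·0.71·0.02 + 0.4471·0.29·0.98 + 0.906007·0.29·0.02 = 0.165053
Posterior = 0.132321 / 0.165053 ≈ 0.8017

Now also conditioning on root rot=true:
P(wilting | root rot) = 0.8351·0.71 + 0.906007·0.29 = 0.592921 + 0.262742 = 0.855663
Restricting to configurations with underwatering present: 0.906007·0.29 = 0.262742.
P(underwatering | wilting, root rot) = 0.262742 / 0.855663 ≈ 0.3071

P(underwatering | wilting) ≈ 0.8017; P(underwatering | wilting, root rot) ≈ 0.3071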